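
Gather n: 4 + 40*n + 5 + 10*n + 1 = 50*n + 10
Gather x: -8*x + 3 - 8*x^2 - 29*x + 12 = -8*x^2 - 37*x + 15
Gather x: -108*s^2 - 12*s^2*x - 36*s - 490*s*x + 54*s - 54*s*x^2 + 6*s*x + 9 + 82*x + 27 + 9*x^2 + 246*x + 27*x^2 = -108*s^2 + 18*s + x^2*(36 - 54*s) + x*(-12*s^2 - 484*s + 328) + 36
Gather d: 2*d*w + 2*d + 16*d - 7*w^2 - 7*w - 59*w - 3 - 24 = d*(2*w + 18) - 7*w^2 - 66*w - 27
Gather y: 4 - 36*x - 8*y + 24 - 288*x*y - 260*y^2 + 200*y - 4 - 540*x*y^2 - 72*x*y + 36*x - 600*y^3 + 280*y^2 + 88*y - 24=-600*y^3 + y^2*(20 - 540*x) + y*(280 - 360*x)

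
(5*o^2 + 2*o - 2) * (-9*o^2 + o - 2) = -45*o^4 - 13*o^3 + 10*o^2 - 6*o + 4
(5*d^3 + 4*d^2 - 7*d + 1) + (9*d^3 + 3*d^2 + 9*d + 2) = 14*d^3 + 7*d^2 + 2*d + 3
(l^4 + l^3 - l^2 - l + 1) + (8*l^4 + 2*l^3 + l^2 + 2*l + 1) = 9*l^4 + 3*l^3 + l + 2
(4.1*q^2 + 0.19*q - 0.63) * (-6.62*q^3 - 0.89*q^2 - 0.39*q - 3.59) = -27.142*q^5 - 4.9068*q^4 + 2.4025*q^3 - 14.2324*q^2 - 0.4364*q + 2.2617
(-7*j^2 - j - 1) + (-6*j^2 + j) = -13*j^2 - 1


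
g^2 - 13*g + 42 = (g - 7)*(g - 6)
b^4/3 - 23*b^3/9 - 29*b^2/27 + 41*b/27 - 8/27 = (b/3 + 1/3)*(b - 8)*(b - 1/3)^2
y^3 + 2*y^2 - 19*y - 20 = (y - 4)*(y + 1)*(y + 5)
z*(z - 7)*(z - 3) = z^3 - 10*z^2 + 21*z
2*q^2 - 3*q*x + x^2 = (-2*q + x)*(-q + x)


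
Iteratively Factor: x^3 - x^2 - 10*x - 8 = (x + 1)*(x^2 - 2*x - 8) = (x + 1)*(x + 2)*(x - 4)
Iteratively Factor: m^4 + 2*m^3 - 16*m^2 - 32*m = (m - 4)*(m^3 + 6*m^2 + 8*m) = (m - 4)*(m + 2)*(m^2 + 4*m) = m*(m - 4)*(m + 2)*(m + 4)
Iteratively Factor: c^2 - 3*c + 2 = (c - 2)*(c - 1)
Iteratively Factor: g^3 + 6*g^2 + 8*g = (g + 2)*(g^2 + 4*g) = (g + 2)*(g + 4)*(g)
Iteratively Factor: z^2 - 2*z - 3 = (z + 1)*(z - 3)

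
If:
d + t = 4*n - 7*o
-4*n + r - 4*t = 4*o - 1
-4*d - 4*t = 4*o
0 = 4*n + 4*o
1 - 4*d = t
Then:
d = 1/3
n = 0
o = 0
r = -7/3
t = -1/3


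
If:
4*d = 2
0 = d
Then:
No Solution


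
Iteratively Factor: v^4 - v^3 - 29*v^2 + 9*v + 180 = (v + 3)*(v^3 - 4*v^2 - 17*v + 60) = (v - 3)*(v + 3)*(v^2 - v - 20) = (v - 5)*(v - 3)*(v + 3)*(v + 4)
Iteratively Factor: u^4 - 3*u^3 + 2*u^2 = (u - 1)*(u^3 - 2*u^2) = (u - 2)*(u - 1)*(u^2) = u*(u - 2)*(u - 1)*(u)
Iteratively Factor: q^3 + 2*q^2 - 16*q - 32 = (q + 2)*(q^2 - 16) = (q - 4)*(q + 2)*(q + 4)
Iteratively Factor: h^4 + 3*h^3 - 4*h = (h)*(h^3 + 3*h^2 - 4) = h*(h + 2)*(h^2 + h - 2) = h*(h + 2)^2*(h - 1)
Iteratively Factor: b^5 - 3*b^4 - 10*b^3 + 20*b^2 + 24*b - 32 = (b + 2)*(b^4 - 5*b^3 + 20*b - 16) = (b - 2)*(b + 2)*(b^3 - 3*b^2 - 6*b + 8) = (b - 2)*(b - 1)*(b + 2)*(b^2 - 2*b - 8) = (b - 2)*(b - 1)*(b + 2)^2*(b - 4)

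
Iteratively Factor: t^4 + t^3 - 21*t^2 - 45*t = (t - 5)*(t^3 + 6*t^2 + 9*t) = t*(t - 5)*(t^2 + 6*t + 9) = t*(t - 5)*(t + 3)*(t + 3)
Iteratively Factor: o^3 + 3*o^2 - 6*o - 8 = (o + 4)*(o^2 - o - 2) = (o - 2)*(o + 4)*(o + 1)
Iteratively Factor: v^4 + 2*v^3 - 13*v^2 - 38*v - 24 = (v + 3)*(v^3 - v^2 - 10*v - 8) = (v + 2)*(v + 3)*(v^2 - 3*v - 4) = (v - 4)*(v + 2)*(v + 3)*(v + 1)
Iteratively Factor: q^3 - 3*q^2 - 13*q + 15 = (q - 1)*(q^2 - 2*q - 15) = (q - 5)*(q - 1)*(q + 3)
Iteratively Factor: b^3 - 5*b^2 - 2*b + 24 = (b - 4)*(b^2 - b - 6) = (b - 4)*(b - 3)*(b + 2)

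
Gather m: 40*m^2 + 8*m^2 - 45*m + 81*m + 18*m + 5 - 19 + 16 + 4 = 48*m^2 + 54*m + 6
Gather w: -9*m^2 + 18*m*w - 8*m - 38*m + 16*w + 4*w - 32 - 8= -9*m^2 - 46*m + w*(18*m + 20) - 40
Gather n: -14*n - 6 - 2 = -14*n - 8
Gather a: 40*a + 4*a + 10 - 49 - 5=44*a - 44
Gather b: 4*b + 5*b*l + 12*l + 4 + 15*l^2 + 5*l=b*(5*l + 4) + 15*l^2 + 17*l + 4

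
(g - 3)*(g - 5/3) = g^2 - 14*g/3 + 5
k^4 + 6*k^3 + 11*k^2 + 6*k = k*(k + 1)*(k + 2)*(k + 3)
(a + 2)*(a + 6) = a^2 + 8*a + 12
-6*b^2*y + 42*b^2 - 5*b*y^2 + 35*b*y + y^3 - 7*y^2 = (-6*b + y)*(b + y)*(y - 7)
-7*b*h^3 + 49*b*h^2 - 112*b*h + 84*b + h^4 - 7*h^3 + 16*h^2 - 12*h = (-7*b + h)*(h - 3)*(h - 2)^2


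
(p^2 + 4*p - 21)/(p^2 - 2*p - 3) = (p + 7)/(p + 1)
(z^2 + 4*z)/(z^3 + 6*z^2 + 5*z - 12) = z/(z^2 + 2*z - 3)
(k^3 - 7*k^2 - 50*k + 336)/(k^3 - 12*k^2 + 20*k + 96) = (k + 7)/(k + 2)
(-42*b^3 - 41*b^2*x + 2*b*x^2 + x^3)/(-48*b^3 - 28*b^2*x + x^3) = (7*b^2 + 8*b*x + x^2)/(8*b^2 + 6*b*x + x^2)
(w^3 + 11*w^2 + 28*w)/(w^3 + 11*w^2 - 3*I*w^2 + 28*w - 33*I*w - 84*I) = w/(w - 3*I)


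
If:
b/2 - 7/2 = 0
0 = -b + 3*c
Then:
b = 7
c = 7/3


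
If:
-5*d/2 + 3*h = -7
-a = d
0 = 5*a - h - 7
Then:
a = 4/5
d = -4/5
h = -3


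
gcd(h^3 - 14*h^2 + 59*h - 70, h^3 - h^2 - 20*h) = h - 5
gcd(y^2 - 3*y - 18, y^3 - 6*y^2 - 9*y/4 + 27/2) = y - 6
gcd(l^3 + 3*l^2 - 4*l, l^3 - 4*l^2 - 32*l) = l^2 + 4*l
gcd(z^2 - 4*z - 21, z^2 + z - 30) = 1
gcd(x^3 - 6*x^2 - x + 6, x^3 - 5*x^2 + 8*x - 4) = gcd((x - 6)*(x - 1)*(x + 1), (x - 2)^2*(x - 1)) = x - 1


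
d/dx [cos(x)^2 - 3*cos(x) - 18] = (3 - 2*cos(x))*sin(x)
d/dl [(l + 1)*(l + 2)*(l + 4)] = 3*l^2 + 14*l + 14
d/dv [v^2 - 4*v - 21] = 2*v - 4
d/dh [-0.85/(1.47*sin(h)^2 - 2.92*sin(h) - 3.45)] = (2.499*sin(h) - 2.482)*cos(h)/(-1.47*sin(h)^2 + 2.92*sin(h) + 3.45)^2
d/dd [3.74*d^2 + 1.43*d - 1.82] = 7.48*d + 1.43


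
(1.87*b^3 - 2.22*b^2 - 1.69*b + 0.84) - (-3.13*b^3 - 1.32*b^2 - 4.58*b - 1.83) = 5.0*b^3 - 0.9*b^2 + 2.89*b + 2.67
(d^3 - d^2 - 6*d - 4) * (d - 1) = d^4 - 2*d^3 - 5*d^2 + 2*d + 4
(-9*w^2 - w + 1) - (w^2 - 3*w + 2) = -10*w^2 + 2*w - 1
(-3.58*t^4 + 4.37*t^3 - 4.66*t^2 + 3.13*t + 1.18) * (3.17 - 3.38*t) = 12.1004*t^5 - 26.1192*t^4 + 29.6037*t^3 - 25.3516*t^2 + 5.9337*t + 3.7406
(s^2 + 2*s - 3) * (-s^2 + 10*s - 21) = -s^4 + 8*s^3 + 2*s^2 - 72*s + 63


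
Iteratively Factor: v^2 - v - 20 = (v - 5)*(v + 4)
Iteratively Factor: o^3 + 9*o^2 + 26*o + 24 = (o + 4)*(o^2 + 5*o + 6) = (o + 2)*(o + 4)*(o + 3)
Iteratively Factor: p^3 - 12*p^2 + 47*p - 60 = (p - 5)*(p^2 - 7*p + 12) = (p - 5)*(p - 3)*(p - 4)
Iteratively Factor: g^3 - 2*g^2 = (g)*(g^2 - 2*g) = g^2*(g - 2)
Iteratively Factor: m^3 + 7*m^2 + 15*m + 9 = (m + 3)*(m^2 + 4*m + 3) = (m + 1)*(m + 3)*(m + 3)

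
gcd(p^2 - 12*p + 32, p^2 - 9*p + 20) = p - 4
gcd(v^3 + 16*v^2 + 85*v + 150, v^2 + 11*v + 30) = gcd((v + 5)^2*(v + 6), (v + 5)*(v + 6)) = v^2 + 11*v + 30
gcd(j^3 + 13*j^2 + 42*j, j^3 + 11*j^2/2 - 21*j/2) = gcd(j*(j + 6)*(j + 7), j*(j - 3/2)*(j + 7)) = j^2 + 7*j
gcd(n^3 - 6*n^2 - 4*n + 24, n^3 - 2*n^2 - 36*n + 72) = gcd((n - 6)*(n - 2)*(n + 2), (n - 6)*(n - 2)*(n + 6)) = n^2 - 8*n + 12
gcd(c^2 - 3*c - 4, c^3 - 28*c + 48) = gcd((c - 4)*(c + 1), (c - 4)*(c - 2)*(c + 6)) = c - 4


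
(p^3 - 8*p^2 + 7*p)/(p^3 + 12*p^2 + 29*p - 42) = p*(p - 7)/(p^2 + 13*p + 42)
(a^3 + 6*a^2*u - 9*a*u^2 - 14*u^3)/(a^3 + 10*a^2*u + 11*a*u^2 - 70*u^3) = (a + u)/(a + 5*u)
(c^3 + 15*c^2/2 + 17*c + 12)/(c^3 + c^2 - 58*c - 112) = (c^2 + 11*c/2 + 6)/(c^2 - c - 56)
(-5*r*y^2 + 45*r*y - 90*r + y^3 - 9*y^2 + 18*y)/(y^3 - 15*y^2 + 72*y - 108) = (-5*r + y)/(y - 6)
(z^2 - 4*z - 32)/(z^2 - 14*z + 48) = (z + 4)/(z - 6)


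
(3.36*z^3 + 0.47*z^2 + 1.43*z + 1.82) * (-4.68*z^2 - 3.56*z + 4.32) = -15.7248*z^5 - 14.1612*z^4 + 6.1496*z^3 - 11.578*z^2 - 0.301600000000001*z + 7.8624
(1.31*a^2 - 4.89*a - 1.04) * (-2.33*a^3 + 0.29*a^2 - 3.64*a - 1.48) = -3.0523*a^5 + 11.7736*a^4 - 3.7633*a^3 + 15.5592*a^2 + 11.0228*a + 1.5392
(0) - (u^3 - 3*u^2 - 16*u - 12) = -u^3 + 3*u^2 + 16*u + 12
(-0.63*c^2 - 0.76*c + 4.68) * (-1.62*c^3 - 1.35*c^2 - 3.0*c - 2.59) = 1.0206*c^5 + 2.0817*c^4 - 4.6656*c^3 - 2.4063*c^2 - 12.0716*c - 12.1212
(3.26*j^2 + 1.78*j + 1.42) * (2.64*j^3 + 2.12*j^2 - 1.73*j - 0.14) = 8.6064*j^5 + 11.6104*j^4 + 1.8826*j^3 - 0.5254*j^2 - 2.7058*j - 0.1988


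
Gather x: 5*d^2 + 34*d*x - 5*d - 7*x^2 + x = 5*d^2 - 5*d - 7*x^2 + x*(34*d + 1)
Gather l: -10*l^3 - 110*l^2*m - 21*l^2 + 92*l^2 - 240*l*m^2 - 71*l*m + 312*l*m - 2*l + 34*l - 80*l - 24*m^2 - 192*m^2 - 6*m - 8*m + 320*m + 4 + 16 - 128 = -10*l^3 + l^2*(71 - 110*m) + l*(-240*m^2 + 241*m - 48) - 216*m^2 + 306*m - 108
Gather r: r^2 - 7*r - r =r^2 - 8*r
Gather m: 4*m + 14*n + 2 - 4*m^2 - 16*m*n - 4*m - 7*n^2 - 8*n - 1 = -4*m^2 - 16*m*n - 7*n^2 + 6*n + 1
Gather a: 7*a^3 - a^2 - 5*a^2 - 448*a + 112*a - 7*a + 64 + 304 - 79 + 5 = 7*a^3 - 6*a^2 - 343*a + 294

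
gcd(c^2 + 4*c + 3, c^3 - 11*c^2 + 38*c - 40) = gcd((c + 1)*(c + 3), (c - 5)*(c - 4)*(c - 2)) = 1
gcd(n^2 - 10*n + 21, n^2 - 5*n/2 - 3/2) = n - 3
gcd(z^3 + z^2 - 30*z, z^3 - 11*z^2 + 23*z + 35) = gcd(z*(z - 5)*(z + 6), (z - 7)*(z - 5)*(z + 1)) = z - 5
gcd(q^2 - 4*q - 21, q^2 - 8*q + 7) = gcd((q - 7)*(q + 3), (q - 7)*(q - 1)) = q - 7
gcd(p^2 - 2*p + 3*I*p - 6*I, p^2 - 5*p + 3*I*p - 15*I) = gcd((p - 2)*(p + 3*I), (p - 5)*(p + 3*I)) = p + 3*I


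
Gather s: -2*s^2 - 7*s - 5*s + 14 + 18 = -2*s^2 - 12*s + 32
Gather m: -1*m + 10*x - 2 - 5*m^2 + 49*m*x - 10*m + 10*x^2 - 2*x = -5*m^2 + m*(49*x - 11) + 10*x^2 + 8*x - 2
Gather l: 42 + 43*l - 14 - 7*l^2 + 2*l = -7*l^2 + 45*l + 28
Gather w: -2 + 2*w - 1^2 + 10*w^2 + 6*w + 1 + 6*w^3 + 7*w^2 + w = 6*w^3 + 17*w^2 + 9*w - 2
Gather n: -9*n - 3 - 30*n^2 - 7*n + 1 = -30*n^2 - 16*n - 2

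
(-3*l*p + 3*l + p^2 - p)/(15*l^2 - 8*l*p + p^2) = (p - 1)/(-5*l + p)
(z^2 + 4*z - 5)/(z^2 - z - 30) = (z - 1)/(z - 6)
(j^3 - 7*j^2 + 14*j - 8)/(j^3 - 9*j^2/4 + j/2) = 4*(j^2 - 5*j + 4)/(j*(4*j - 1))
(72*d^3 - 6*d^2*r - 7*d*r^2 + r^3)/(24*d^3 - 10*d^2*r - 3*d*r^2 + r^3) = (-6*d + r)/(-2*d + r)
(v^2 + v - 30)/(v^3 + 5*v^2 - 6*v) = (v - 5)/(v*(v - 1))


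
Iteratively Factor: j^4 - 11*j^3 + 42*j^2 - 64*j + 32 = (j - 1)*(j^3 - 10*j^2 + 32*j - 32) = (j - 2)*(j - 1)*(j^2 - 8*j + 16) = (j - 4)*(j - 2)*(j - 1)*(j - 4)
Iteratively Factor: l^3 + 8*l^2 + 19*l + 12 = (l + 1)*(l^2 + 7*l + 12) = (l + 1)*(l + 4)*(l + 3)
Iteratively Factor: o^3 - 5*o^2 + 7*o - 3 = (o - 1)*(o^2 - 4*o + 3) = (o - 1)^2*(o - 3)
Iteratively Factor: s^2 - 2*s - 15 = (s + 3)*(s - 5)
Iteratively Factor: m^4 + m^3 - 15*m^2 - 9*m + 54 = (m + 3)*(m^3 - 2*m^2 - 9*m + 18) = (m - 2)*(m + 3)*(m^2 - 9) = (m - 3)*(m - 2)*(m + 3)*(m + 3)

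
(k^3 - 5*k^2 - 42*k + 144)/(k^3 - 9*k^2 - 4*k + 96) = (k^2 + 3*k - 18)/(k^2 - k - 12)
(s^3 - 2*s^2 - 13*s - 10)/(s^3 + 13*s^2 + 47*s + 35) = (s^2 - 3*s - 10)/(s^2 + 12*s + 35)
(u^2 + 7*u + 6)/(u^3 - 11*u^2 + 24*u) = (u^2 + 7*u + 6)/(u*(u^2 - 11*u + 24))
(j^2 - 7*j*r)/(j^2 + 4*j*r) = (j - 7*r)/(j + 4*r)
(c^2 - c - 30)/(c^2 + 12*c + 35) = (c - 6)/(c + 7)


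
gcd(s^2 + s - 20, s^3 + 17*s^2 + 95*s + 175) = s + 5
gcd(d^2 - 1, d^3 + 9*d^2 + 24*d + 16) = d + 1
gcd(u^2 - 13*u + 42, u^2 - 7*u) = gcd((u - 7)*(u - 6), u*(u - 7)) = u - 7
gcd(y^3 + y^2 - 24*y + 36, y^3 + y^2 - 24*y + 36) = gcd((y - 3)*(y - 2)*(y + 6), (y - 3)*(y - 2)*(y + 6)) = y^3 + y^2 - 24*y + 36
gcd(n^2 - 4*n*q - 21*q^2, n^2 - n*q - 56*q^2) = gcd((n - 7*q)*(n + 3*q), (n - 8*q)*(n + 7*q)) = 1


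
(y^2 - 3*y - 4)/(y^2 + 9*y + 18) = (y^2 - 3*y - 4)/(y^2 + 9*y + 18)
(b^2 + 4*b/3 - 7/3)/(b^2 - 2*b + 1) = (b + 7/3)/(b - 1)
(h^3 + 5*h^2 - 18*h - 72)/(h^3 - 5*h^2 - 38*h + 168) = (h + 3)/(h - 7)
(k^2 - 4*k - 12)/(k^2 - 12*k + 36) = (k + 2)/(k - 6)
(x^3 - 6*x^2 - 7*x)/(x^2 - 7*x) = x + 1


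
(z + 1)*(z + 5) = z^2 + 6*z + 5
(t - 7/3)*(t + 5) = t^2 + 8*t/3 - 35/3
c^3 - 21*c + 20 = (c - 4)*(c - 1)*(c + 5)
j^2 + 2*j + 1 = (j + 1)^2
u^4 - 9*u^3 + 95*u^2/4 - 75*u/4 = u*(u - 5)*(u - 5/2)*(u - 3/2)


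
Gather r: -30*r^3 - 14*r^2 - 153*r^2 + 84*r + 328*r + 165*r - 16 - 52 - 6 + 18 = -30*r^3 - 167*r^2 + 577*r - 56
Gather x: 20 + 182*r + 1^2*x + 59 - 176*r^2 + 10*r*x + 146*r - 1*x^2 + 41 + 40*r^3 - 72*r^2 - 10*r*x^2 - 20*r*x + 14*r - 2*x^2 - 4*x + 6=40*r^3 - 248*r^2 + 342*r + x^2*(-10*r - 3) + x*(-10*r - 3) + 126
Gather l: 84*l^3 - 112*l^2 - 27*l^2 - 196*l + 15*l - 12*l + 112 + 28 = 84*l^3 - 139*l^2 - 193*l + 140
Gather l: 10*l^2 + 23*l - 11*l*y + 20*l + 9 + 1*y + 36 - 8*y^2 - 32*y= 10*l^2 + l*(43 - 11*y) - 8*y^2 - 31*y + 45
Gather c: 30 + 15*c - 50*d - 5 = 15*c - 50*d + 25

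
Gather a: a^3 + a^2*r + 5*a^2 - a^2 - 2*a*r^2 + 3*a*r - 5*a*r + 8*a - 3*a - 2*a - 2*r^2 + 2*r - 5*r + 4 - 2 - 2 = a^3 + a^2*(r + 4) + a*(-2*r^2 - 2*r + 3) - 2*r^2 - 3*r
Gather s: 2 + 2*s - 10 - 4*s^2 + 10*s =-4*s^2 + 12*s - 8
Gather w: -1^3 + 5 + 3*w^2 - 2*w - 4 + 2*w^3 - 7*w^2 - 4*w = 2*w^3 - 4*w^2 - 6*w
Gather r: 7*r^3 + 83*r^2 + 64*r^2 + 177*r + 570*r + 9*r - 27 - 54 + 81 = 7*r^3 + 147*r^2 + 756*r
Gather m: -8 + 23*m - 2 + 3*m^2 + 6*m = 3*m^2 + 29*m - 10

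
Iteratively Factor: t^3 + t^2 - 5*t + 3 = (t - 1)*(t^2 + 2*t - 3) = (t - 1)^2*(t + 3)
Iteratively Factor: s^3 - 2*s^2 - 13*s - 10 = (s + 2)*(s^2 - 4*s - 5) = (s - 5)*(s + 2)*(s + 1)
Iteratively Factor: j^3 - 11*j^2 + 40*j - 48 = (j - 4)*(j^2 - 7*j + 12) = (j - 4)^2*(j - 3)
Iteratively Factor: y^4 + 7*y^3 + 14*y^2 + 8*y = (y + 2)*(y^3 + 5*y^2 + 4*y) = y*(y + 2)*(y^2 + 5*y + 4) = y*(y + 2)*(y + 4)*(y + 1)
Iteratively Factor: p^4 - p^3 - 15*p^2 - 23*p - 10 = (p - 5)*(p^3 + 4*p^2 + 5*p + 2) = (p - 5)*(p + 2)*(p^2 + 2*p + 1) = (p - 5)*(p + 1)*(p + 2)*(p + 1)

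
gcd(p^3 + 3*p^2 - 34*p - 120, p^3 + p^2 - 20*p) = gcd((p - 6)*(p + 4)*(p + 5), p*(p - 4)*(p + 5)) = p + 5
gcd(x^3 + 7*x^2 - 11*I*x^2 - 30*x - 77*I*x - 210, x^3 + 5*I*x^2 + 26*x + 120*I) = x - 5*I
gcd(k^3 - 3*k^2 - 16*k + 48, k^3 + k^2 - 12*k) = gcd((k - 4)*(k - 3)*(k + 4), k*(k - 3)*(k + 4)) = k^2 + k - 12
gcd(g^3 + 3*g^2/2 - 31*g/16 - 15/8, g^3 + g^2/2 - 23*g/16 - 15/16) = g^2 - g/2 - 15/16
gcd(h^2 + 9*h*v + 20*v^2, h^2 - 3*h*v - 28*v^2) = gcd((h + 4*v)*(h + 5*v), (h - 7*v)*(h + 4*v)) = h + 4*v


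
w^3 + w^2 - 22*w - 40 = (w - 5)*(w + 2)*(w + 4)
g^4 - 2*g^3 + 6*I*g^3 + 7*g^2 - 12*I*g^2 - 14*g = g*(g - 2)*(g - I)*(g + 7*I)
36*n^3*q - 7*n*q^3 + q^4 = q*(-6*n + q)*(-3*n + q)*(2*n + q)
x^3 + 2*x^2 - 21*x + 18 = (x - 3)*(x - 1)*(x + 6)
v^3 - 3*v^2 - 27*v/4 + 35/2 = (v - 7/2)*(v - 2)*(v + 5/2)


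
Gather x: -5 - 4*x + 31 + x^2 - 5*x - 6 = x^2 - 9*x + 20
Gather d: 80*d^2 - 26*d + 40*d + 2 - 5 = 80*d^2 + 14*d - 3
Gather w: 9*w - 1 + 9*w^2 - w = 9*w^2 + 8*w - 1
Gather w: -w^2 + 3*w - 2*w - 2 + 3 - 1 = -w^2 + w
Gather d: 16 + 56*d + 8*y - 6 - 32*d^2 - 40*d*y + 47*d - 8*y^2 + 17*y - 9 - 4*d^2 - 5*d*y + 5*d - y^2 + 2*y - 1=-36*d^2 + d*(108 - 45*y) - 9*y^2 + 27*y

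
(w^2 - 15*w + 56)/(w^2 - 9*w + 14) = (w - 8)/(w - 2)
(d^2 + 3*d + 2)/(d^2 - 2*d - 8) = (d + 1)/(d - 4)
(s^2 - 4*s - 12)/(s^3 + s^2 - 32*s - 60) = 1/(s + 5)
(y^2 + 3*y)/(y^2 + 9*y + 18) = y/(y + 6)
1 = 1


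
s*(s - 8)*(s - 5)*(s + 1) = s^4 - 12*s^3 + 27*s^2 + 40*s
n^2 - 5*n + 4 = (n - 4)*(n - 1)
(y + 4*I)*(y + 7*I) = y^2 + 11*I*y - 28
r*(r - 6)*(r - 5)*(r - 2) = r^4 - 13*r^3 + 52*r^2 - 60*r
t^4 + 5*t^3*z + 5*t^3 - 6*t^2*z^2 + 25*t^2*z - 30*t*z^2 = t*(t + 5)*(t - z)*(t + 6*z)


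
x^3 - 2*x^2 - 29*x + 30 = (x - 6)*(x - 1)*(x + 5)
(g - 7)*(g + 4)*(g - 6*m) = g^3 - 6*g^2*m - 3*g^2 + 18*g*m - 28*g + 168*m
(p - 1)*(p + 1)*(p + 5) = p^3 + 5*p^2 - p - 5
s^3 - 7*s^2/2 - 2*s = s*(s - 4)*(s + 1/2)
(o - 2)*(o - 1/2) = o^2 - 5*o/2 + 1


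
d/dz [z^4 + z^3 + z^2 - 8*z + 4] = 4*z^3 + 3*z^2 + 2*z - 8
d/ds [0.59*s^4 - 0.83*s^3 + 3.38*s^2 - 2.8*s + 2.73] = 2.36*s^3 - 2.49*s^2 + 6.76*s - 2.8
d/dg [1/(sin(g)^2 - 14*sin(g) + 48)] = 2*(7 - sin(g))*cos(g)/(sin(g)^2 - 14*sin(g) + 48)^2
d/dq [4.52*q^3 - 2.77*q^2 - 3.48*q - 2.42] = 13.56*q^2 - 5.54*q - 3.48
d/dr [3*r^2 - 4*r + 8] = 6*r - 4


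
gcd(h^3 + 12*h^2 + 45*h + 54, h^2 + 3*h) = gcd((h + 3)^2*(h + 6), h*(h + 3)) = h + 3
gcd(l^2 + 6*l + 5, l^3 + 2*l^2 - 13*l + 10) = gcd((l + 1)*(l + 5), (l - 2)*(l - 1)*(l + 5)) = l + 5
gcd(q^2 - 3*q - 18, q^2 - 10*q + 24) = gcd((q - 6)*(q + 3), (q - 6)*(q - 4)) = q - 6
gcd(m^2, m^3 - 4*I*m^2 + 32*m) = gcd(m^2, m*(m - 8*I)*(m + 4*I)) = m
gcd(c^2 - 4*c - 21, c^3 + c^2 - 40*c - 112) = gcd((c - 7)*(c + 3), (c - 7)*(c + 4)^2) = c - 7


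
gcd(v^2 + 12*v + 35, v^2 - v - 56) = v + 7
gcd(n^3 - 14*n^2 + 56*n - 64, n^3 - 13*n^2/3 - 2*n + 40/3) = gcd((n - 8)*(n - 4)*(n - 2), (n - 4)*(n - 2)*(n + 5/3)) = n^2 - 6*n + 8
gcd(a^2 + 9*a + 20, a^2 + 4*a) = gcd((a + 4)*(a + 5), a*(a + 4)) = a + 4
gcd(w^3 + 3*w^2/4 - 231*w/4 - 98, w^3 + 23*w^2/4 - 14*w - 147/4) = w^2 + 35*w/4 + 49/4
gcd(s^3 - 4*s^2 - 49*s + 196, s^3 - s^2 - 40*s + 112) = s^2 + 3*s - 28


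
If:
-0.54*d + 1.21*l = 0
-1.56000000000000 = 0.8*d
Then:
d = -1.95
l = -0.87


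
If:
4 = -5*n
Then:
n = -4/5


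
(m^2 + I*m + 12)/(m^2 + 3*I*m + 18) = (m + 4*I)/(m + 6*I)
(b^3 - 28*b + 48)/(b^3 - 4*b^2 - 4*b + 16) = (b + 6)/(b + 2)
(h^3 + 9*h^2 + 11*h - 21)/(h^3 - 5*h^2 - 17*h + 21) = (h + 7)/(h - 7)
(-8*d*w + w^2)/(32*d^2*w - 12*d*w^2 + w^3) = 1/(-4*d + w)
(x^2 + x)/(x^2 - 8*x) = (x + 1)/(x - 8)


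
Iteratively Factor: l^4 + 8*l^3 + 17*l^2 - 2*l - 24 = (l + 4)*(l^3 + 4*l^2 + l - 6) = (l - 1)*(l + 4)*(l^2 + 5*l + 6) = (l - 1)*(l + 3)*(l + 4)*(l + 2)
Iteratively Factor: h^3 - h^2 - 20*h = (h)*(h^2 - h - 20) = h*(h + 4)*(h - 5)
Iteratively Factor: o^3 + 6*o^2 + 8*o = (o + 4)*(o^2 + 2*o) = o*(o + 4)*(o + 2)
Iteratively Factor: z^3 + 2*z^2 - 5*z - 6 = (z + 1)*(z^2 + z - 6) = (z + 1)*(z + 3)*(z - 2)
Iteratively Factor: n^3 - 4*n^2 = (n)*(n^2 - 4*n) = n*(n - 4)*(n)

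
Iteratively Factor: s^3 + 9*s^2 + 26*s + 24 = (s + 4)*(s^2 + 5*s + 6) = (s + 2)*(s + 4)*(s + 3)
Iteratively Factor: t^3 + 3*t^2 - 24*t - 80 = (t + 4)*(t^2 - t - 20) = (t - 5)*(t + 4)*(t + 4)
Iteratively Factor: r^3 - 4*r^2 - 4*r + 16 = (r + 2)*(r^2 - 6*r + 8) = (r - 4)*(r + 2)*(r - 2)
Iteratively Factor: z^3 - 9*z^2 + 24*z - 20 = (z - 2)*(z^2 - 7*z + 10) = (z - 2)^2*(z - 5)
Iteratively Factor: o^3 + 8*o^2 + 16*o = (o + 4)*(o^2 + 4*o) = (o + 4)^2*(o)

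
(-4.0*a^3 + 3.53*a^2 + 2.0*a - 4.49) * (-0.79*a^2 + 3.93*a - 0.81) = 3.16*a^5 - 18.5087*a^4 + 15.5329*a^3 + 8.5478*a^2 - 19.2657*a + 3.6369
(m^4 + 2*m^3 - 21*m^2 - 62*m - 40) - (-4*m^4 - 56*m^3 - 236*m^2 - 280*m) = 5*m^4 + 58*m^3 + 215*m^2 + 218*m - 40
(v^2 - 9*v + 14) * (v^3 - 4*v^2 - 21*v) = v^5 - 13*v^4 + 29*v^3 + 133*v^2 - 294*v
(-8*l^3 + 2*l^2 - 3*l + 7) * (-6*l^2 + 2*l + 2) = 48*l^5 - 28*l^4 + 6*l^3 - 44*l^2 + 8*l + 14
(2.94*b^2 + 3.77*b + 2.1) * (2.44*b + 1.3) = 7.1736*b^3 + 13.0208*b^2 + 10.025*b + 2.73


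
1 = 1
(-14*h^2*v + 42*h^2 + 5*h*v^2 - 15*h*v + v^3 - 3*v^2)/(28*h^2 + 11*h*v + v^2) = (-2*h*v + 6*h + v^2 - 3*v)/(4*h + v)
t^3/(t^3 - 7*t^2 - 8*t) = t^2/(t^2 - 7*t - 8)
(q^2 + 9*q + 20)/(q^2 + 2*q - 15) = (q + 4)/(q - 3)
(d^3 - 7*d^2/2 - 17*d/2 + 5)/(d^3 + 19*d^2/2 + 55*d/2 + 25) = (2*d^2 - 11*d + 5)/(2*d^2 + 15*d + 25)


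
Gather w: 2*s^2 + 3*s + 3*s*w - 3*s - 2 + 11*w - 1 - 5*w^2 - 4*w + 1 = 2*s^2 - 5*w^2 + w*(3*s + 7) - 2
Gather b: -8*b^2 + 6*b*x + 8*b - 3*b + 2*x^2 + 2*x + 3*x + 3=-8*b^2 + b*(6*x + 5) + 2*x^2 + 5*x + 3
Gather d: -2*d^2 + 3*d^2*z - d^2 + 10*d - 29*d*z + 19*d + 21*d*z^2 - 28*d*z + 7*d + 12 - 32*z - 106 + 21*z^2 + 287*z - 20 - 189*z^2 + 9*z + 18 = d^2*(3*z - 3) + d*(21*z^2 - 57*z + 36) - 168*z^2 + 264*z - 96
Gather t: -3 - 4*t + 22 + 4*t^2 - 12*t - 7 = 4*t^2 - 16*t + 12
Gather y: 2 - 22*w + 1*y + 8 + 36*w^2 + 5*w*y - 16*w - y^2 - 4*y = 36*w^2 - 38*w - y^2 + y*(5*w - 3) + 10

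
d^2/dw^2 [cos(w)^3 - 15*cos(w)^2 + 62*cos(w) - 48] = -251*cos(w)/4 + 30*cos(2*w) - 9*cos(3*w)/4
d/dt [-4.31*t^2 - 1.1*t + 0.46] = -8.62*t - 1.1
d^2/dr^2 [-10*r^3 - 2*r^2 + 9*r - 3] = -60*r - 4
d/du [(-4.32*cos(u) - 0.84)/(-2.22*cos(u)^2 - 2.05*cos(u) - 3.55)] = (9.5904*cos(u)^2 + 3.7296*cos(u) - 13.614)*sin(u)/(4.9284*cos(u)^4 + 9.102*cos(u)^3 + 19.9645*cos(u)^2 + 14.555*cos(u) + 12.6025)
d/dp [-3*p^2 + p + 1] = 1 - 6*p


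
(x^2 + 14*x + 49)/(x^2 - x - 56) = (x + 7)/(x - 8)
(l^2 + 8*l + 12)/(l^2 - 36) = (l + 2)/(l - 6)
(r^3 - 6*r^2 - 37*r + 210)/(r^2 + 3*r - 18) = (r^2 - 12*r + 35)/(r - 3)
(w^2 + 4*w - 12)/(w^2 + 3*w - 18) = (w - 2)/(w - 3)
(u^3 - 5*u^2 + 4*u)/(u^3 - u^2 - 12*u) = (u - 1)/(u + 3)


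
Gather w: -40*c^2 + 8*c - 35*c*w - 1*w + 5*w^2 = -40*c^2 + 8*c + 5*w^2 + w*(-35*c - 1)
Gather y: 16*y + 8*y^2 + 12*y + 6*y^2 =14*y^2 + 28*y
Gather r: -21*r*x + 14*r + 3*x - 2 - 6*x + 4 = r*(14 - 21*x) - 3*x + 2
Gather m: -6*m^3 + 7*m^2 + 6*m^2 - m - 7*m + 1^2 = -6*m^3 + 13*m^2 - 8*m + 1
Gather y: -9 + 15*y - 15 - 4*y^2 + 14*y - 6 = -4*y^2 + 29*y - 30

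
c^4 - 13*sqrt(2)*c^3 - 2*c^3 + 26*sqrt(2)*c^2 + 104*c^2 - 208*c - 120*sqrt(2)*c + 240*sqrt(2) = (c - 2)*(c - 6*sqrt(2))*(c - 5*sqrt(2))*(c - 2*sqrt(2))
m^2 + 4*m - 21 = (m - 3)*(m + 7)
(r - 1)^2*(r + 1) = r^3 - r^2 - r + 1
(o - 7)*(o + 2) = o^2 - 5*o - 14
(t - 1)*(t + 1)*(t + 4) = t^3 + 4*t^2 - t - 4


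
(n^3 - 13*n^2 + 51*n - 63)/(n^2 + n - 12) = (n^2 - 10*n + 21)/(n + 4)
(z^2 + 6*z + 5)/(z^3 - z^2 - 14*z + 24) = (z^2 + 6*z + 5)/(z^3 - z^2 - 14*z + 24)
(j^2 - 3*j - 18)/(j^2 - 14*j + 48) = (j + 3)/(j - 8)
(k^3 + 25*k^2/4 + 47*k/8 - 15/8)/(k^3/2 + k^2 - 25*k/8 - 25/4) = (8*k^3 + 50*k^2 + 47*k - 15)/(4*k^3 + 8*k^2 - 25*k - 50)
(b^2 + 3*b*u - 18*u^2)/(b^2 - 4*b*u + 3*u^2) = (-b - 6*u)/(-b + u)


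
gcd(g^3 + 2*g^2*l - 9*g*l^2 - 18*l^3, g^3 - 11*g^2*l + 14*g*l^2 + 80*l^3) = g + 2*l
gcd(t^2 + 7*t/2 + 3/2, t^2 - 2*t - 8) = 1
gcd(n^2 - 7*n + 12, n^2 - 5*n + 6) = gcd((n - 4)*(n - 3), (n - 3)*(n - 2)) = n - 3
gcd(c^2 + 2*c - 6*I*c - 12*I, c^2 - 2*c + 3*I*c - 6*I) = 1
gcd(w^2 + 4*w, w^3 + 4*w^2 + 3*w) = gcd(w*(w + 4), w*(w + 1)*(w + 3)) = w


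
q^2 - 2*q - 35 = (q - 7)*(q + 5)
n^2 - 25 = (n - 5)*(n + 5)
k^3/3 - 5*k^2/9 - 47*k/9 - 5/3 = (k/3 + 1)*(k - 5)*(k + 1/3)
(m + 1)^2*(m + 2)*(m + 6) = m^4 + 10*m^3 + 29*m^2 + 32*m + 12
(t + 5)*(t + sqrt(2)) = t^2 + sqrt(2)*t + 5*t + 5*sqrt(2)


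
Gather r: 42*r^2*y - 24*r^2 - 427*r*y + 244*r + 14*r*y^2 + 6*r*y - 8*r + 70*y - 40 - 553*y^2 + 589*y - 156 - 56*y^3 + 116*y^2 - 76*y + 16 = r^2*(42*y - 24) + r*(14*y^2 - 421*y + 236) - 56*y^3 - 437*y^2 + 583*y - 180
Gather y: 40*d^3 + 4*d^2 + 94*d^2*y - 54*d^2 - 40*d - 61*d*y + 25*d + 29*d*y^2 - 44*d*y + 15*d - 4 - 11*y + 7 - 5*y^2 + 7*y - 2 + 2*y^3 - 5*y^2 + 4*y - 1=40*d^3 - 50*d^2 + 2*y^3 + y^2*(29*d - 10) + y*(94*d^2 - 105*d)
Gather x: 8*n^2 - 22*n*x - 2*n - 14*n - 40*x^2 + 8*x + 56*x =8*n^2 - 16*n - 40*x^2 + x*(64 - 22*n)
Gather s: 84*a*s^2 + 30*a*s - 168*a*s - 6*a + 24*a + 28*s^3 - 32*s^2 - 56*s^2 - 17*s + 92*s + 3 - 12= 18*a + 28*s^3 + s^2*(84*a - 88) + s*(75 - 138*a) - 9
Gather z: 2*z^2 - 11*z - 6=2*z^2 - 11*z - 6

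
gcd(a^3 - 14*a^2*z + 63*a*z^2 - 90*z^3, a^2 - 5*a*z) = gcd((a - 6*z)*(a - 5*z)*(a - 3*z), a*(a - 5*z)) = -a + 5*z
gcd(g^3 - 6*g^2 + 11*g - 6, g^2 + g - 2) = g - 1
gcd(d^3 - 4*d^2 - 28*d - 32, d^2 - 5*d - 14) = d + 2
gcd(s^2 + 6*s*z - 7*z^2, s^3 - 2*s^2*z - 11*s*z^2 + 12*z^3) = -s + z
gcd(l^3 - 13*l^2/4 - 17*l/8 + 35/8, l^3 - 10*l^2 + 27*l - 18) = l - 1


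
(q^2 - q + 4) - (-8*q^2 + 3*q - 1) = 9*q^2 - 4*q + 5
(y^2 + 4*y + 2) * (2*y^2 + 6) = 2*y^4 + 8*y^3 + 10*y^2 + 24*y + 12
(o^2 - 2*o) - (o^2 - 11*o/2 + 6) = 7*o/2 - 6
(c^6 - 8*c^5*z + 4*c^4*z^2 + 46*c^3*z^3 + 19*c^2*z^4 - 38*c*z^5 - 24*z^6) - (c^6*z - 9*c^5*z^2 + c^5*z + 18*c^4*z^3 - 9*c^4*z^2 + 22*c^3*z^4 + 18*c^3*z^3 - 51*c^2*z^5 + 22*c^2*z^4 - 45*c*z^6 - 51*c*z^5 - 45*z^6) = -c^6*z + c^6 + 9*c^5*z^2 - 9*c^5*z - 18*c^4*z^3 + 13*c^4*z^2 - 22*c^3*z^4 + 28*c^3*z^3 + 51*c^2*z^5 - 3*c^2*z^4 + 45*c*z^6 + 13*c*z^5 + 21*z^6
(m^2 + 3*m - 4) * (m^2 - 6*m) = m^4 - 3*m^3 - 22*m^2 + 24*m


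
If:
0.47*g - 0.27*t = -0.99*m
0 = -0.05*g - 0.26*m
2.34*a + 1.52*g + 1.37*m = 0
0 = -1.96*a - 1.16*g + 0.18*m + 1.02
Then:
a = -3.85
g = 7.18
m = -1.38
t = 7.43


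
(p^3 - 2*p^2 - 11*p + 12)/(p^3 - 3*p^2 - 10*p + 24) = (p - 1)/(p - 2)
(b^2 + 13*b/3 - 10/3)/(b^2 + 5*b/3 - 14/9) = 3*(b + 5)/(3*b + 7)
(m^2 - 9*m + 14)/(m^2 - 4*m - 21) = (m - 2)/(m + 3)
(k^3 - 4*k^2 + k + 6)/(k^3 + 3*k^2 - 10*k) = (k^2 - 2*k - 3)/(k*(k + 5))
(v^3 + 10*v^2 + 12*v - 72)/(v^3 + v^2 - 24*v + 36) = (v + 6)/(v - 3)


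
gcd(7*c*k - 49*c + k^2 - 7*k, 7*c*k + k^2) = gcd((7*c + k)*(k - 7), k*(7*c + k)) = 7*c + k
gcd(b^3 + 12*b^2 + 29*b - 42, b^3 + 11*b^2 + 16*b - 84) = b^2 + 13*b + 42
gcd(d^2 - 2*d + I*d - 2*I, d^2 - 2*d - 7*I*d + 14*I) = d - 2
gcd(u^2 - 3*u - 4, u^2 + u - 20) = u - 4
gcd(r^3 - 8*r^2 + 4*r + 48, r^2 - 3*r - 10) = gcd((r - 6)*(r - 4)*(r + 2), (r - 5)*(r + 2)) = r + 2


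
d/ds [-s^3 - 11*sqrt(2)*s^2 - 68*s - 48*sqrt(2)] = -3*s^2 - 22*sqrt(2)*s - 68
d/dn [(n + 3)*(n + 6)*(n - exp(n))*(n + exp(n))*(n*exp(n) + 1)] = n^5*exp(n) + 14*n^4*exp(n) - 3*n^3*exp(3*n) + 54*n^3*exp(n) + 4*n^3 - 30*n^2*exp(3*n) - 2*n^2*exp(2*n) + 54*n^2*exp(n) + 27*n^2 - 72*n*exp(3*n) - 20*n*exp(2*n) + 36*n - 18*exp(3*n) - 45*exp(2*n)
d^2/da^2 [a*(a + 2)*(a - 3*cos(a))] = 3*a^2*cos(a) + 12*a*sin(a) + 6*a*cos(a) + 6*a + 12*sin(a) - 6*cos(a) + 4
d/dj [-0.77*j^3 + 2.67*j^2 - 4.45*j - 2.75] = -2.31*j^2 + 5.34*j - 4.45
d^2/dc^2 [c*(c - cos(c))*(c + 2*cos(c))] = -c^2*cos(c) - 4*c*sin(c) + 4*c*cos(2*c) + 6*c + 4*sin(2*c) + 2*cos(c)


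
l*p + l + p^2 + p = (l + p)*(p + 1)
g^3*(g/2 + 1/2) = g^4/2 + g^3/2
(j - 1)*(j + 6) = j^2 + 5*j - 6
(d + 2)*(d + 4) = d^2 + 6*d + 8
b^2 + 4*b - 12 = (b - 2)*(b + 6)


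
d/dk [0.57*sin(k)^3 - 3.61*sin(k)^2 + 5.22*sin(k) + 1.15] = (1.71*sin(k)^2 - 7.22*sin(k) + 5.22)*cos(k)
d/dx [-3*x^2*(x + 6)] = 9*x*(-x - 4)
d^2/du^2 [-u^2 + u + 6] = -2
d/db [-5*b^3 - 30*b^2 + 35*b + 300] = -15*b^2 - 60*b + 35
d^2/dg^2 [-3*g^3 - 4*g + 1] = -18*g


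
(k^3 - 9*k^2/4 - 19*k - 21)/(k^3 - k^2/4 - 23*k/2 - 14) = (k - 6)/(k - 4)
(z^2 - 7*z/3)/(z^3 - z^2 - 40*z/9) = 3*(7 - 3*z)/(-9*z^2 + 9*z + 40)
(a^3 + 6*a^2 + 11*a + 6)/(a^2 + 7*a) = (a^3 + 6*a^2 + 11*a + 6)/(a*(a + 7))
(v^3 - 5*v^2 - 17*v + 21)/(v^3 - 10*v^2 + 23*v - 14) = (v + 3)/(v - 2)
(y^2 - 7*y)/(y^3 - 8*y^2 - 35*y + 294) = y/(y^2 - y - 42)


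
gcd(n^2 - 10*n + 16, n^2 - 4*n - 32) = n - 8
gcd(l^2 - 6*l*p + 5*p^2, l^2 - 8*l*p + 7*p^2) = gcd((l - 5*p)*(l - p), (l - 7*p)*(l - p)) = -l + p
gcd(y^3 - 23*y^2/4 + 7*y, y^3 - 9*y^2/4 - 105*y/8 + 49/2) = y^2 - 23*y/4 + 7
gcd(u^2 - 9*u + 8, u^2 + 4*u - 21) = 1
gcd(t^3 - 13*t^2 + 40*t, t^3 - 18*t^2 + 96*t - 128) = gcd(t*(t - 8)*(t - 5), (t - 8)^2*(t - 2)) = t - 8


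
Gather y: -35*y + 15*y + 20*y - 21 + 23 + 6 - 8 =0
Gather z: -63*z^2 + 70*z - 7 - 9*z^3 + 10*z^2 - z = -9*z^3 - 53*z^2 + 69*z - 7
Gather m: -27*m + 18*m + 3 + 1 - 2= 2 - 9*m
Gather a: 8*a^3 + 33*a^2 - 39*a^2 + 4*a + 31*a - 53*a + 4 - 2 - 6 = 8*a^3 - 6*a^2 - 18*a - 4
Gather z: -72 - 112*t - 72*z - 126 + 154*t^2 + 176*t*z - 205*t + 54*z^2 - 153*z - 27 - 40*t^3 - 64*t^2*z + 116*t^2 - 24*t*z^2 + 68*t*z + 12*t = -40*t^3 + 270*t^2 - 305*t + z^2*(54 - 24*t) + z*(-64*t^2 + 244*t - 225) - 225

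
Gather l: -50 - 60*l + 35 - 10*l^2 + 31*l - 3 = -10*l^2 - 29*l - 18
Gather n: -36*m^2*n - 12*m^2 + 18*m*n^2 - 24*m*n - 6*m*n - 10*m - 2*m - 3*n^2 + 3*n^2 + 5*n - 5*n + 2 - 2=-12*m^2 + 18*m*n^2 - 12*m + n*(-36*m^2 - 30*m)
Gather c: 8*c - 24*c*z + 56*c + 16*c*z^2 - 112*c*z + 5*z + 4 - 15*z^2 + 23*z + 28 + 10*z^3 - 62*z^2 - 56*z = c*(16*z^2 - 136*z + 64) + 10*z^3 - 77*z^2 - 28*z + 32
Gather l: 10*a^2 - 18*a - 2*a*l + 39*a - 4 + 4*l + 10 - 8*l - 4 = 10*a^2 + 21*a + l*(-2*a - 4) + 2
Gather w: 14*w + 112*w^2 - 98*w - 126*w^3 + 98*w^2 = -126*w^3 + 210*w^2 - 84*w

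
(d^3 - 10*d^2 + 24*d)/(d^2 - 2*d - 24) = d*(d - 4)/(d + 4)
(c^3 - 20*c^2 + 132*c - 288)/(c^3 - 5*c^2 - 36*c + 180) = (c^2 - 14*c + 48)/(c^2 + c - 30)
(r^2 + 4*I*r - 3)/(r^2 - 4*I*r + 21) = (r + I)/(r - 7*I)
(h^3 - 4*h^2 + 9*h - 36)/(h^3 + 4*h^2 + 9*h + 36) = (h - 4)/(h + 4)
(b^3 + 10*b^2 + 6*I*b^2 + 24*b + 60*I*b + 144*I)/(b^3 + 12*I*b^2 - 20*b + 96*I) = (b^2 + 10*b + 24)/(b^2 + 6*I*b + 16)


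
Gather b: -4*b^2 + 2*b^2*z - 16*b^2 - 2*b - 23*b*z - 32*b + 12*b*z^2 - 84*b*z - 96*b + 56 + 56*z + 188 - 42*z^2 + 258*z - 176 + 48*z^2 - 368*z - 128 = b^2*(2*z - 20) + b*(12*z^2 - 107*z - 130) + 6*z^2 - 54*z - 60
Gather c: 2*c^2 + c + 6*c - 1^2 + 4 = 2*c^2 + 7*c + 3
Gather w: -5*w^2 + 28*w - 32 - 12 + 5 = -5*w^2 + 28*w - 39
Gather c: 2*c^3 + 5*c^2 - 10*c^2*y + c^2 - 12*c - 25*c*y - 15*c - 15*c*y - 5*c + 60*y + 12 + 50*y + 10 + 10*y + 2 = 2*c^3 + c^2*(6 - 10*y) + c*(-40*y - 32) + 120*y + 24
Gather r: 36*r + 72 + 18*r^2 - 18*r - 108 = 18*r^2 + 18*r - 36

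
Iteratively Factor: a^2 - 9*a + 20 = (a - 5)*(a - 4)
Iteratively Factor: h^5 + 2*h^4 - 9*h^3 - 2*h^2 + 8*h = (h + 1)*(h^4 + h^3 - 10*h^2 + 8*h) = (h - 1)*(h + 1)*(h^3 + 2*h^2 - 8*h) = (h - 1)*(h + 1)*(h + 4)*(h^2 - 2*h) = h*(h - 1)*(h + 1)*(h + 4)*(h - 2)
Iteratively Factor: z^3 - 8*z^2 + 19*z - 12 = (z - 4)*(z^2 - 4*z + 3) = (z - 4)*(z - 1)*(z - 3)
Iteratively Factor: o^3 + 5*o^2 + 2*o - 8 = (o + 2)*(o^2 + 3*o - 4) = (o - 1)*(o + 2)*(o + 4)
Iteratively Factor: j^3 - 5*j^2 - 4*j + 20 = (j - 5)*(j^2 - 4) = (j - 5)*(j + 2)*(j - 2)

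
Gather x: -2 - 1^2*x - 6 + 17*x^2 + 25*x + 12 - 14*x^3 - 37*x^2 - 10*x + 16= -14*x^3 - 20*x^2 + 14*x + 20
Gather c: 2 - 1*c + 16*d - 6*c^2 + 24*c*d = -6*c^2 + c*(24*d - 1) + 16*d + 2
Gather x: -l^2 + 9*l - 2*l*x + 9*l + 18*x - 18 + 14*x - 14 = -l^2 + 18*l + x*(32 - 2*l) - 32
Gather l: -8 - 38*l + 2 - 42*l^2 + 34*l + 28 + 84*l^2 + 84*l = 42*l^2 + 80*l + 22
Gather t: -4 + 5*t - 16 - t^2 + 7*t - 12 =-t^2 + 12*t - 32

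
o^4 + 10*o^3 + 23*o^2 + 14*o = o*(o + 1)*(o + 2)*(o + 7)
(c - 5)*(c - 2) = c^2 - 7*c + 10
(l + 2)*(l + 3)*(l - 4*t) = l^3 - 4*l^2*t + 5*l^2 - 20*l*t + 6*l - 24*t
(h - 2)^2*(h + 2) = h^3 - 2*h^2 - 4*h + 8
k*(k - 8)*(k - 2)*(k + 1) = k^4 - 9*k^3 + 6*k^2 + 16*k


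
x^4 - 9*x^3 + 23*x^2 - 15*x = x*(x - 5)*(x - 3)*(x - 1)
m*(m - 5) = m^2 - 5*m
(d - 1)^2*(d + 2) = d^3 - 3*d + 2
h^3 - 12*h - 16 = (h - 4)*(h + 2)^2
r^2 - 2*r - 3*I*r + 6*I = (r - 2)*(r - 3*I)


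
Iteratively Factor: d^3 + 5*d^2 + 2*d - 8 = (d - 1)*(d^2 + 6*d + 8) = (d - 1)*(d + 4)*(d + 2)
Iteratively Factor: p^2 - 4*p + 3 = (p - 3)*(p - 1)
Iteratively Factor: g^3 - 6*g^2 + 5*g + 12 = (g + 1)*(g^2 - 7*g + 12) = (g - 3)*(g + 1)*(g - 4)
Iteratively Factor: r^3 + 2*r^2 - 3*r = (r - 1)*(r^2 + 3*r) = (r - 1)*(r + 3)*(r)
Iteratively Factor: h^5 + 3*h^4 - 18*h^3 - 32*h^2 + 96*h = (h - 2)*(h^4 + 5*h^3 - 8*h^2 - 48*h) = h*(h - 2)*(h^3 + 5*h^2 - 8*h - 48) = h*(h - 3)*(h - 2)*(h^2 + 8*h + 16) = h*(h - 3)*(h - 2)*(h + 4)*(h + 4)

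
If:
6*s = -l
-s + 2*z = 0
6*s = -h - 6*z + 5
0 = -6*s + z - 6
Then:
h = 163/11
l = 72/11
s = -12/11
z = -6/11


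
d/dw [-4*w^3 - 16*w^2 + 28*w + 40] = -12*w^2 - 32*w + 28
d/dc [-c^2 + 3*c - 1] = 3 - 2*c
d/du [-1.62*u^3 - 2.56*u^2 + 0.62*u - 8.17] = -4.86*u^2 - 5.12*u + 0.62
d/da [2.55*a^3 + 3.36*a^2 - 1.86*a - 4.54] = 7.65*a^2 + 6.72*a - 1.86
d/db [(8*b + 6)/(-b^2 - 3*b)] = 2*(4*b^2 + 6*b + 9)/(b^2*(b^2 + 6*b + 9))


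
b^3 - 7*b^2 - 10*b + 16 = (b - 8)*(b - 1)*(b + 2)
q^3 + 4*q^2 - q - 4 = (q - 1)*(q + 1)*(q + 4)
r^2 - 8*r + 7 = (r - 7)*(r - 1)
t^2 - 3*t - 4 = (t - 4)*(t + 1)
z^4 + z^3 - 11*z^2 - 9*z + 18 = (z - 3)*(z - 1)*(z + 2)*(z + 3)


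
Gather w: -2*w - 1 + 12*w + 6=10*w + 5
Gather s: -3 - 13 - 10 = -26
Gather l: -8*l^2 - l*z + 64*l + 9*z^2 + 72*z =-8*l^2 + l*(64 - z) + 9*z^2 + 72*z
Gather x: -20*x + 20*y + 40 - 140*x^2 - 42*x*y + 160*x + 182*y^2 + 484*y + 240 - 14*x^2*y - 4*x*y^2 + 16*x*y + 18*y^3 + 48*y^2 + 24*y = x^2*(-14*y - 140) + x*(-4*y^2 - 26*y + 140) + 18*y^3 + 230*y^2 + 528*y + 280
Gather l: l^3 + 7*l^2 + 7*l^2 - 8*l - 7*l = l^3 + 14*l^2 - 15*l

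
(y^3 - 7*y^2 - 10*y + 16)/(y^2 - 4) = (y^2 - 9*y + 8)/(y - 2)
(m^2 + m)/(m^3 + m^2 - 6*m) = (m + 1)/(m^2 + m - 6)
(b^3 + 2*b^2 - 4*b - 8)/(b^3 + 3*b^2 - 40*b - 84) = (b^2 - 4)/(b^2 + b - 42)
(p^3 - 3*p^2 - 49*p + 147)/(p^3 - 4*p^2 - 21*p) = (p^2 + 4*p - 21)/(p*(p + 3))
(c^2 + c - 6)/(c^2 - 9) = (c - 2)/(c - 3)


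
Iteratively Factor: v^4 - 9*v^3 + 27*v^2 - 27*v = (v - 3)*(v^3 - 6*v^2 + 9*v) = (v - 3)^2*(v^2 - 3*v) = (v - 3)^3*(v)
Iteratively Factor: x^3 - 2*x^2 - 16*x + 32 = (x - 4)*(x^2 + 2*x - 8) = (x - 4)*(x + 4)*(x - 2)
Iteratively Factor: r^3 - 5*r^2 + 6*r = (r - 2)*(r^2 - 3*r) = r*(r - 2)*(r - 3)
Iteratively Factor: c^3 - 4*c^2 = (c - 4)*(c^2) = c*(c - 4)*(c)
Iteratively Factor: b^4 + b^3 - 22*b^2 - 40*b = (b + 4)*(b^3 - 3*b^2 - 10*b) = b*(b + 4)*(b^2 - 3*b - 10) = b*(b + 2)*(b + 4)*(b - 5)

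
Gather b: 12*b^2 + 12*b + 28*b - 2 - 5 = 12*b^2 + 40*b - 7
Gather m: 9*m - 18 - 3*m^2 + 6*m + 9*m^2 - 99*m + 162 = 6*m^2 - 84*m + 144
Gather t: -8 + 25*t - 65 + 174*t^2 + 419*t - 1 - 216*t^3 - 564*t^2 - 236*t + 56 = -216*t^3 - 390*t^2 + 208*t - 18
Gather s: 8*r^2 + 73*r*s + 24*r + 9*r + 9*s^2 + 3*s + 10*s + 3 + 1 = 8*r^2 + 33*r + 9*s^2 + s*(73*r + 13) + 4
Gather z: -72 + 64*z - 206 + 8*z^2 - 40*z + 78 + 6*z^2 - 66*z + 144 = 14*z^2 - 42*z - 56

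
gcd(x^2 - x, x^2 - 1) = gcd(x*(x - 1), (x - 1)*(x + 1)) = x - 1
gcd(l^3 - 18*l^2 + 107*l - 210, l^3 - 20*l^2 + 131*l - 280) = l^2 - 12*l + 35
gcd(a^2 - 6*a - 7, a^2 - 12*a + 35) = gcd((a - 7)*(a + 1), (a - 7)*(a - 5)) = a - 7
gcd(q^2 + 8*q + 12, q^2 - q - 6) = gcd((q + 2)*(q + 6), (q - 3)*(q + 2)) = q + 2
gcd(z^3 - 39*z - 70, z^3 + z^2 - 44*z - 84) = z^2 - 5*z - 14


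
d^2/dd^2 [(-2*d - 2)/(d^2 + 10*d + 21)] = 4*(-4*(d + 1)*(d + 5)^2 + (3*d + 11)*(d^2 + 10*d + 21))/(d^2 + 10*d + 21)^3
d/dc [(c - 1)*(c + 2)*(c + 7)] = 3*c^2 + 16*c + 5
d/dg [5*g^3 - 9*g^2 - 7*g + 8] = 15*g^2 - 18*g - 7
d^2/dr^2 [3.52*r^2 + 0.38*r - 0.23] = 7.04000000000000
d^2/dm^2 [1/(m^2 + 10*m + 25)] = 6/(m^4 + 20*m^3 + 150*m^2 + 500*m + 625)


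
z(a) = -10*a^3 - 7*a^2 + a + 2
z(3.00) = -328.00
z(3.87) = -678.57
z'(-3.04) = -233.69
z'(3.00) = -311.00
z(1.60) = -55.28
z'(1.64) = -102.65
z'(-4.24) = -478.97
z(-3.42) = 316.72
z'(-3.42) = -302.01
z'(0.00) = 1.00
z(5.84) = -2222.67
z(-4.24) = 634.17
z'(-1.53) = -47.81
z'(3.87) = -502.49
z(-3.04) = 215.21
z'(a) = -30*a^2 - 14*a + 1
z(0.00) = 2.00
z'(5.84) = -1103.93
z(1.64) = -59.30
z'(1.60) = -98.20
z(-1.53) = 19.90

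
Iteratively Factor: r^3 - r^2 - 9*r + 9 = (r - 1)*(r^2 - 9) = (r - 1)*(r + 3)*(r - 3)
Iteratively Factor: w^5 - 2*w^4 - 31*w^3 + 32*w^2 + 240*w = (w - 5)*(w^4 + 3*w^3 - 16*w^2 - 48*w) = (w - 5)*(w + 4)*(w^3 - w^2 - 12*w) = (w - 5)*(w - 4)*(w + 4)*(w^2 + 3*w) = (w - 5)*(w - 4)*(w + 3)*(w + 4)*(w)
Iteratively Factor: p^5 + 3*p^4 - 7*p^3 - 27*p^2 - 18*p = (p)*(p^4 + 3*p^3 - 7*p^2 - 27*p - 18) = p*(p + 2)*(p^3 + p^2 - 9*p - 9) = p*(p + 2)*(p + 3)*(p^2 - 2*p - 3) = p*(p + 1)*(p + 2)*(p + 3)*(p - 3)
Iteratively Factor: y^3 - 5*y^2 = (y)*(y^2 - 5*y) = y^2*(y - 5)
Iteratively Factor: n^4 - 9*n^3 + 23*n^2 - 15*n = (n - 3)*(n^3 - 6*n^2 + 5*n) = (n - 5)*(n - 3)*(n^2 - n) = (n - 5)*(n - 3)*(n - 1)*(n)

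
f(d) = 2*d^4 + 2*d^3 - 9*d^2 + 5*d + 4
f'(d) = 8*d^3 + 6*d^2 - 18*d + 5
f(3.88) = 458.00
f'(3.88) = 492.77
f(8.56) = 11379.82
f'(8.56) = 5308.34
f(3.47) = 286.51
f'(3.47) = 349.04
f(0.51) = 4.61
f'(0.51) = -1.56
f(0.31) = 4.76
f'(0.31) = 0.23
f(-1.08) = -11.70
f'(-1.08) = 21.36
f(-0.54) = -1.47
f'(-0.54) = 15.21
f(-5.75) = 1483.73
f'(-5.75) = -1214.00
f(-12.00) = 36664.00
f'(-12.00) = -12739.00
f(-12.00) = 36664.00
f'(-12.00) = -12739.00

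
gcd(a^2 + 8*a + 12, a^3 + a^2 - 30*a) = a + 6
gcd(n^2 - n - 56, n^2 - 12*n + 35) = 1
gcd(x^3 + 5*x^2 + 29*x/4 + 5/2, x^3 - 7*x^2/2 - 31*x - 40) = x^2 + 9*x/2 + 5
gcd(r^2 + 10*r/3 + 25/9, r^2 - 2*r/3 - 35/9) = r + 5/3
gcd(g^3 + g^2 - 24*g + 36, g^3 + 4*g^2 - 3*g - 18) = g - 2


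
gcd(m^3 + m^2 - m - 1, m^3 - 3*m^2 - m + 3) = m^2 - 1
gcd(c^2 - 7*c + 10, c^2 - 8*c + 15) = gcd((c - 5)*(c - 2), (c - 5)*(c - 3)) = c - 5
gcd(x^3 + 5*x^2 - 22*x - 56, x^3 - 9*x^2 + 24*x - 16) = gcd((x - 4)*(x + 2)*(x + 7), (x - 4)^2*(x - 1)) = x - 4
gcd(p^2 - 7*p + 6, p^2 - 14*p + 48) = p - 6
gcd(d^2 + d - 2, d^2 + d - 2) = d^2 + d - 2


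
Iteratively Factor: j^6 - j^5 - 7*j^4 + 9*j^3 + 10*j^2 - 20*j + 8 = (j - 1)*(j^5 - 7*j^3 + 2*j^2 + 12*j - 8) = (j - 1)^2*(j^4 + j^3 - 6*j^2 - 4*j + 8) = (j - 1)^2*(j + 2)*(j^3 - j^2 - 4*j + 4) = (j - 1)^2*(j + 2)^2*(j^2 - 3*j + 2) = (j - 1)^3*(j + 2)^2*(j - 2)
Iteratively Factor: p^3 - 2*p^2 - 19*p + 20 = (p - 5)*(p^2 + 3*p - 4) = (p - 5)*(p - 1)*(p + 4)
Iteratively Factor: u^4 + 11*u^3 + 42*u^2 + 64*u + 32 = (u + 2)*(u^3 + 9*u^2 + 24*u + 16) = (u + 1)*(u + 2)*(u^2 + 8*u + 16) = (u + 1)*(u + 2)*(u + 4)*(u + 4)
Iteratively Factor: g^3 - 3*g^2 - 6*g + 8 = (g - 4)*(g^2 + g - 2) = (g - 4)*(g - 1)*(g + 2)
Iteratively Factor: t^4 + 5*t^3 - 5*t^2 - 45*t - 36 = (t + 4)*(t^3 + t^2 - 9*t - 9) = (t + 3)*(t + 4)*(t^2 - 2*t - 3) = (t - 3)*(t + 3)*(t + 4)*(t + 1)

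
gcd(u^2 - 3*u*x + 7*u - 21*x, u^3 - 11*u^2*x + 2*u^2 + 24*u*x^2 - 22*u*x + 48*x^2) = -u + 3*x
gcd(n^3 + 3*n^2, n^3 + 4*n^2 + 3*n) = n^2 + 3*n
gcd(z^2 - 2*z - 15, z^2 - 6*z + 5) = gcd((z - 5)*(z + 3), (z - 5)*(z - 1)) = z - 5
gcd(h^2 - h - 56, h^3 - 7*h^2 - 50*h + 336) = h^2 - h - 56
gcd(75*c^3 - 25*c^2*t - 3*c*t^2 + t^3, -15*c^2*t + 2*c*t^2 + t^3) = -15*c^2 + 2*c*t + t^2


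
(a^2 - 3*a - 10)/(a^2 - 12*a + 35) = (a + 2)/(a - 7)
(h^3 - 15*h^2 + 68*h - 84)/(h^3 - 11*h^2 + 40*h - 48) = (h^3 - 15*h^2 + 68*h - 84)/(h^3 - 11*h^2 + 40*h - 48)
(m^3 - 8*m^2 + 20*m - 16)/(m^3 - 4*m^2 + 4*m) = (m - 4)/m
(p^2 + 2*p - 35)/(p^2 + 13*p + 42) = (p - 5)/(p + 6)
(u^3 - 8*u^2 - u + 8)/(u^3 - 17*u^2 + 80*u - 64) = (u + 1)/(u - 8)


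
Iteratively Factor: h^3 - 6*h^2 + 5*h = (h)*(h^2 - 6*h + 5) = h*(h - 5)*(h - 1)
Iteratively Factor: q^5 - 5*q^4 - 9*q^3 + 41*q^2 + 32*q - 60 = (q - 5)*(q^4 - 9*q^2 - 4*q + 12) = (q - 5)*(q + 2)*(q^3 - 2*q^2 - 5*q + 6) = (q - 5)*(q + 2)^2*(q^2 - 4*q + 3) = (q - 5)*(q - 3)*(q + 2)^2*(q - 1)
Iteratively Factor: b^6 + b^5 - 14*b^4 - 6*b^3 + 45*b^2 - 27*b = (b - 3)*(b^5 + 4*b^4 - 2*b^3 - 12*b^2 + 9*b) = (b - 3)*(b + 3)*(b^4 + b^3 - 5*b^2 + 3*b) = (b - 3)*(b - 1)*(b + 3)*(b^3 + 2*b^2 - 3*b) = (b - 3)*(b - 1)^2*(b + 3)*(b^2 + 3*b) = (b - 3)*(b - 1)^2*(b + 3)^2*(b)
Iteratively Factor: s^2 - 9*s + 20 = (s - 4)*(s - 5)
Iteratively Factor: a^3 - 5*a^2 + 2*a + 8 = (a - 4)*(a^2 - a - 2) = (a - 4)*(a - 2)*(a + 1)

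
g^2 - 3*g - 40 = (g - 8)*(g + 5)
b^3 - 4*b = b*(b - 2)*(b + 2)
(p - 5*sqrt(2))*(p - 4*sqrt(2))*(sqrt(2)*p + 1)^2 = 2*p^4 - 16*sqrt(2)*p^3 + 45*p^2 + 71*sqrt(2)*p + 40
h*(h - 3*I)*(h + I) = h^3 - 2*I*h^2 + 3*h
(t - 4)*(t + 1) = t^2 - 3*t - 4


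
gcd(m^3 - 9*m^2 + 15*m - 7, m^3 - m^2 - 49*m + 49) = m^2 - 8*m + 7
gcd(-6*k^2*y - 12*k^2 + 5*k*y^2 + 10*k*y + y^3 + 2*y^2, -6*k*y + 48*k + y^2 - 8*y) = 1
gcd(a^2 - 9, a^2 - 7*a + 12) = a - 3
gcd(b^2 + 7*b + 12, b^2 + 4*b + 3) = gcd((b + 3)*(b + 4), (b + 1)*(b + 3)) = b + 3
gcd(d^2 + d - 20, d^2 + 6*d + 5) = d + 5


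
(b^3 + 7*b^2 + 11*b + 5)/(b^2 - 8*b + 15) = (b^3 + 7*b^2 + 11*b + 5)/(b^2 - 8*b + 15)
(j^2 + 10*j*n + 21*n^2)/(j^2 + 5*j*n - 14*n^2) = (j + 3*n)/(j - 2*n)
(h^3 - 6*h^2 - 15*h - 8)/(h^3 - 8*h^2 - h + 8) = (h + 1)/(h - 1)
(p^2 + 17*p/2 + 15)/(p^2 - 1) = (p^2 + 17*p/2 + 15)/(p^2 - 1)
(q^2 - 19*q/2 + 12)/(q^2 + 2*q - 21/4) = 2*(q - 8)/(2*q + 7)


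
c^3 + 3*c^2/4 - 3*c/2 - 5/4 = (c - 5/4)*(c + 1)^2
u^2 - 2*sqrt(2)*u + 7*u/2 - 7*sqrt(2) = (u + 7/2)*(u - 2*sqrt(2))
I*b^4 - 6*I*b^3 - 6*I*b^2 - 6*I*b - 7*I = (b - 7)*(b + 1)*(b + I)*(I*b + 1)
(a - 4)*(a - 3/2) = a^2 - 11*a/2 + 6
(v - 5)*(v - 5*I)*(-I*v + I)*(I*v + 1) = v^4 - 6*v^3 - 6*I*v^3 + 36*I*v^2 + 30*v - 30*I*v - 25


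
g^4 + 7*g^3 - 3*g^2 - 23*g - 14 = (g - 2)*(g + 1)^2*(g + 7)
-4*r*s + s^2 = s*(-4*r + s)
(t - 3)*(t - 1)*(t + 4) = t^3 - 13*t + 12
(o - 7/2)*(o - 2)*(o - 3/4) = o^3 - 25*o^2/4 + 89*o/8 - 21/4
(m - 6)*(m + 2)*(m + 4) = m^3 - 28*m - 48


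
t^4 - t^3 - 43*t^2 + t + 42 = (t - 7)*(t - 1)*(t + 1)*(t + 6)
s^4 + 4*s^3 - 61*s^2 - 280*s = s*(s - 8)*(s + 5)*(s + 7)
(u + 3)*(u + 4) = u^2 + 7*u + 12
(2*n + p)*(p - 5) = 2*n*p - 10*n + p^2 - 5*p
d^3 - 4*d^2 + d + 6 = (d - 3)*(d - 2)*(d + 1)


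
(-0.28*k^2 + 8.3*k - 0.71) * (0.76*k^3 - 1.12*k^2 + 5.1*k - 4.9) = -0.2128*k^5 + 6.6216*k^4 - 11.2636*k^3 + 44.4972*k^2 - 44.291*k + 3.479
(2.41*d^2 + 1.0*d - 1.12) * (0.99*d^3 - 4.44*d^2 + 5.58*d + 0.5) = 2.3859*d^5 - 9.7104*d^4 + 7.899*d^3 + 11.7578*d^2 - 5.7496*d - 0.56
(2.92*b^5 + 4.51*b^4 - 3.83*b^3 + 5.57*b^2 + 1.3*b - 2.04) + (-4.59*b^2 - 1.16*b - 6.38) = 2.92*b^5 + 4.51*b^4 - 3.83*b^3 + 0.98*b^2 + 0.14*b - 8.42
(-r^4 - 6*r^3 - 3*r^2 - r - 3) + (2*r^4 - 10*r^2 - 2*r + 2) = r^4 - 6*r^3 - 13*r^2 - 3*r - 1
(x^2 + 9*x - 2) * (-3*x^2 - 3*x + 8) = -3*x^4 - 30*x^3 - 13*x^2 + 78*x - 16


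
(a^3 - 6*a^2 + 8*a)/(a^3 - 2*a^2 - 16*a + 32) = a/(a + 4)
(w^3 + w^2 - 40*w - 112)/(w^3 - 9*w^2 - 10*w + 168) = (w + 4)/(w - 6)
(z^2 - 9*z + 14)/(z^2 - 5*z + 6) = (z - 7)/(z - 3)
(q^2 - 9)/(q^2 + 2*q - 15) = (q + 3)/(q + 5)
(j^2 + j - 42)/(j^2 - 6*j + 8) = (j^2 + j - 42)/(j^2 - 6*j + 8)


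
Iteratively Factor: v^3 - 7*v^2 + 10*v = (v - 2)*(v^2 - 5*v) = (v - 5)*(v - 2)*(v)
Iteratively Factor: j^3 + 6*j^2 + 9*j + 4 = (j + 4)*(j^2 + 2*j + 1) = (j + 1)*(j + 4)*(j + 1)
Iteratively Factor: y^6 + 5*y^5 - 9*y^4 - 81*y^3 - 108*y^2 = (y - 4)*(y^5 + 9*y^4 + 27*y^3 + 27*y^2) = (y - 4)*(y + 3)*(y^4 + 6*y^3 + 9*y^2) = (y - 4)*(y + 3)^2*(y^3 + 3*y^2) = y*(y - 4)*(y + 3)^2*(y^2 + 3*y) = y*(y - 4)*(y + 3)^3*(y)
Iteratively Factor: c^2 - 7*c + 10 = (c - 5)*(c - 2)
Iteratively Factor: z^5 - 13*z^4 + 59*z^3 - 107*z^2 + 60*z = (z - 5)*(z^4 - 8*z^3 + 19*z^2 - 12*z) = (z - 5)*(z - 1)*(z^3 - 7*z^2 + 12*z) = (z - 5)*(z - 3)*(z - 1)*(z^2 - 4*z) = z*(z - 5)*(z - 3)*(z - 1)*(z - 4)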